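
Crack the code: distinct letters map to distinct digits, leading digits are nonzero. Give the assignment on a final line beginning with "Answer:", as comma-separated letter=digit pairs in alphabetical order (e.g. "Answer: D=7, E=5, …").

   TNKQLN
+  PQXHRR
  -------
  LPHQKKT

Step 1. [col 1: N + R ≡ T (mod 10)] column 1 (N + R ≡ T (mod 10), carry-in 0) doesn't pin R yet; pick R=2 and continue, so R=2.
Step 2. [col 1: N + R ≡ T (mod 10)] column 1 (N + R ≡ T (mod 10), carry-in 0) doesn't pin N yet; pick N=7 and continue ⇒ N=7.
Step 3. [col 1: N + R ≡ T (mod 10)] column 1: given N=7, R=2, carry-in 0, and digits 2,7 already taken and all letters distinct, N+R≡T (mod 10) forces T=9 ⇒ T=9.
Step 4. [col 2: L + R ≡ K (mod 10)] several values work for K in column 2 (L + R ≡ K (mod 10), carry-in 0); try K=3 ⇒ K=3.
Step 5. [col 2: L + R ≡ K (mod 10)] column 2: given R=2, K=3, carry-in 0, and digits 2,3,7,9 already taken and all letters distinct, L+R≡K (mod 10) forces L=1. So L=1.
Step 6. [col 3: Q + H ≡ K (mod 10)] H=5 is one option consistent with column 3 (Q + H ≡ K (mod 10), carry-in 0) — take it, so H=5.
Step 7. [col 3: Q + H ≡ K (mod 10)] column 3 reads Q+H+carry(0)=K with H=5, K=3; with digits 1,2,3,5,7,9 already taken and all letters distinct, the only value for Q is 8 ⇒ Q=8.
Step 8. [col 4: K + X ≡ Q (mod 10)] from column 4 (K=3, Q=8, carry-in 1, digits 1,2,3,5,7,8,9 already taken and all letters distinct): X must equal 4. So X=4.
Step 9. [col 6: T + P ≡ P (mod 10)] several values work for P in column 6 (T + P ≡ P (mod 10), carry-in 1); try P=6. So P=6.

Answer: H=5, K=3, L=1, N=7, P=6, Q=8, R=2, T=9, X=4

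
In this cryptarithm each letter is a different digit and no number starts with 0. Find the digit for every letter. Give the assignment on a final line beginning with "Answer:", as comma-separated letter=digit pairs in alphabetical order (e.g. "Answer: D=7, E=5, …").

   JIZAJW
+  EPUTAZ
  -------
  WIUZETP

Step 1. [col 1: W + Z ≡ P (mod 10)] several values work for W in column 1 (W + Z ≡ P (mod 10), carry-in 0); try W=1 ⇒ W=1.
Step 2. [col 1: W + Z ≡ P (mod 10)] several values work for Z in column 1 (W + Z ≡ P (mod 10), carry-in 0); try Z=3 ⇒ Z=3.
Step 3. [col 1: W + Z ≡ P (mod 10)] in column 1 we have W+Z≡P with carry-in 0; given W=1, Z=3 and digits 1,3 already taken and all letters distinct, that pins P to 4 ⇒ P=4.
Step 4. [col 2: J + A ≡ T (mod 10)] several values work for T in column 2 (J + A ≡ T (mod 10), carry-in 0); try T=2 ⇒ T=2.
Step 5. [col 2: J + A ≡ T (mod 10)] several values work for J in column 2 (J + A ≡ T (mod 10), carry-in 0); try J=7. So J=7.
Step 6. [col 2: J + A ≡ T (mod 10)] from column 2 (J=7, T=2, carry-in 0, digits 1,2,3,4,7 already taken and all letters distinct): A must equal 5 ⇒ A=5.
Step 7. [col 3: A + T ≡ E (mod 10)] column 3 reads A+T+carry(1)=E with A=5, T=2; with digits 1,2,3,4,5,7 already taken and all letters distinct, the only value for E is 8. So E=8.
Step 8. [col 4: Z + U ≡ Z (mod 10)] column 4 reads Z+U+carry(0)=Z with Z=3; with digits 1,2,3,4,5,7,8 already taken and all letters distinct, the only value for U is 0, so U=0.
Step 9. [col 5: I + P ≡ U (mod 10)] column 5 reads I+P+carry(0)=U with P=4, U=0; with digits 0,1,2,3,4,5,7,8 already taken and all letters distinct, the only value for I is 6. So I=6.

Answer: A=5, E=8, I=6, J=7, P=4, T=2, U=0, W=1, Z=3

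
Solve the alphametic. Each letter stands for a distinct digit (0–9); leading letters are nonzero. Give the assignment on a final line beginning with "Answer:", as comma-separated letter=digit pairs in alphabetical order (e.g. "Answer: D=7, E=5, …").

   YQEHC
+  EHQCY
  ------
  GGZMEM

Step 1. [col 1: C + Y ≡ M (mod 10)] column 1 (C + Y ≡ M (mod 10), carry-in 0) doesn't pin C yet; pick C=8 and continue, so C=8.
Step 2. [G] G is the leading digit of a 6-digit sum of two 5-digit numbers; the final carry is exactly 1. So G=1.
Step 3. [col 1: C + Y ≡ M (mod 10)] column 1 (C + Y ≡ M (mod 10), carry-in 0) doesn't pin M yet; pick M=2 and continue, so M=2.
Step 4. [col 1: C + Y ≡ M (mod 10)] from column 1 (C=8, M=2, carry-in 0, digits 1,2,8 already taken and all letters distinct): Y must equal 4. So Y=4.
Step 5. [col 2: H + C ≡ E (mod 10)] E=6 is one option consistent with column 2 (H + C ≡ E (mod 10), carry-in 1) — take it. So E=6.
Step 6. [col 2: H + C ≡ E (mod 10)] column 2: given C=8, E=6, carry-in 1, and digits 1,2,4,6,8 already taken and all letters distinct, H+C≡E (mod 10) forces H=7. So H=7.
Step 7. [col 3: E + Q ≡ M (mod 10)] in column 3 we have E+Q≡M with carry-in 1; given E=6, M=2 and digits 1,2,4,6,7,8 already taken and all letters distinct, that pins Q to 5 ⇒ Q=5.
Step 8. [col 4: Q + H ≡ Z (mod 10)] column 4: given Q=5, H=7, carry-in 1, and digits 1,2,4,5,6,7,8 already taken and all letters distinct, Q+H≡Z (mod 10) forces Z=3 ⇒ Z=3.

Answer: C=8, E=6, G=1, H=7, M=2, Q=5, Y=4, Z=3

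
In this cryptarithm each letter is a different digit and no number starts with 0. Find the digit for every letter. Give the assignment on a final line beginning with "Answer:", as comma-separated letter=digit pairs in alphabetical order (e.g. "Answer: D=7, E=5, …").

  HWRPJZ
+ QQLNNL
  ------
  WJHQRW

Step 1. [col 1: Z + L ≡ W (mod 10)] column 1 (Z + L ≡ W (mod 10), carry-in 0) doesn't pin Z yet; pick Z=7 and continue, so Z=7.
Step 2. [col 1: Z + L ≡ W (mod 10)] column 1 (Z + L ≡ W (mod 10), carry-in 0) doesn't pin L yet; pick L=2 and continue. So L=2.
Step 3. [col 1: Z + L ≡ W (mod 10)] column 1 reads Z+L+carry(0)=W with Z=7, L=2; with digits 2,7 already taken and all letters distinct, the only value for W is 9, so W=9.
Step 4. [col 2: J + N ≡ R (mod 10)] several values work for J in column 2 (J + N ≡ R (mod 10), carry-in 0); try J=4 ⇒ J=4.
Step 5. [col 2: J + N ≡ R (mod 10)] N=6 is one option consistent with column 2 (J + N ≡ R (mod 10), carry-in 0) — take it. So N=6.
Step 6. [col 2: J + N ≡ R (mod 10)] in column 2 we have J+N≡R with carry-in 0; given J=4, N=6 and digits 2,4,6,7,9 already taken and all letters distinct, that pins R to 0, so R=0.
Step 7. [col 3: P + N ≡ Q (mod 10)] column 3 (P + N ≡ Q (mod 10), carry-in 1) doesn't pin Q yet; pick Q=5 and continue, so Q=5.
Step 8. [col 3: P + N ≡ Q (mod 10)] in column 3 we have P+N≡Q with carry-in 1; given N=6, Q=5 and digits 0,2,4,5,6,7,9 already taken and all letters distinct, that pins P to 8 ⇒ P=8.
Step 9. [col 4: R + L ≡ H (mod 10)] in column 4 we have R+L≡H with carry-in 1; given R=0, L=2 and digits 0,2,4,5,6,7,8,9 already taken and all letters distinct, that pins H to 3 ⇒ H=3.

Answer: H=3, J=4, L=2, N=6, P=8, Q=5, R=0, W=9, Z=7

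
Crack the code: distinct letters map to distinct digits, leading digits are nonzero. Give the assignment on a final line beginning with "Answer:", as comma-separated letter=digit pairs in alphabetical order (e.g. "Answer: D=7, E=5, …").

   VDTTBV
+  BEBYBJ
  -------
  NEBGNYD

Step 1. [col 1: V + J ≡ D (mod 10)] column 1 (V + J ≡ D (mod 10), carry-in 0) doesn't pin J yet; pick J=5 and continue, so J=5.
Step 2. [N] the sum has 7 digits but both addends have 6; that extra leading digit N is the final carry, namely 1. So N=1.
Step 3. [col 1: V + J ≡ D (mod 10)] several values work for D in column 1 (V + J ≡ D (mod 10), carry-in 0); try D=7. So D=7.
Step 4. [col 1: V + J ≡ D (mod 10)] column 1 reads V+J+carry(0)=D with J=5, D=7; with digits 1,5,7 already taken and all letters distinct, the only value for V is 2 ⇒ V=2.
Step 5. [col 2: B + B ≡ Y (mod 10)] column 2 (B + B ≡ Y (mod 10), carry-in 0) doesn't pin Y yet; pick Y=6 and continue, so Y=6.
Step 6. [col 2: B + B ≡ Y (mod 10)] column 2 (B + B ≡ Y (mod 10), carry-in 0) doesn't pin B yet; pick B=8 and continue. So B=8.
Step 7. [col 3: T + Y ≡ N (mod 10)] from column 3 (Y=6, N=1, carry-in 1, digits 1,2,5,6,7,8 already taken and all letters distinct): T must equal 4, so T=4.
Step 8. [col 4: T + B ≡ G (mod 10)] from column 4 (T=4, B=8, carry-in 1, digits 1,2,4,5,6,7,8 already taken and all letters distinct): G must equal 3 ⇒ G=3.
Step 9. [col 5: D + E ≡ B (mod 10)] in column 5 we have D+E≡B with carry-in 1; given D=7, B=8 and digits 1,2,3,4,5,6,7,8 already taken and all letters distinct, that pins E to 0, so E=0.

Answer: B=8, D=7, E=0, G=3, J=5, N=1, T=4, V=2, Y=6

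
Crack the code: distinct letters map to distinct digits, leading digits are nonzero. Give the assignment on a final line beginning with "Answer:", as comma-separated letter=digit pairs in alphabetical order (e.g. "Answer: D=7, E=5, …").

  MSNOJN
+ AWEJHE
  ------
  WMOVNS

Step 1. [col 1: N + E ≡ S (mod 10)] N=1 is one option consistent with column 1 (N + E ≡ S (mod 10), carry-in 0) — take it. So N=1.
Step 2. [col 1: N + E ≡ S (mod 10)] no forcing yet in column 1 (carry-in 0); S=6 is free and consistent — try it ⇒ S=6.
Step 3. [col 1: N + E ≡ S (mod 10)] column 1: given N=1, S=6, carry-in 0, and digits 1,6 already taken and all letters distinct, N+E≡S (mod 10) forces E=5. So E=5.
Step 4. [col 2: J + H ≡ N (mod 10)] several values work for J in column 2 (J + H ≡ N (mod 10), carry-in 0); try J=2, so J=2.
Step 5. [col 2: J + H ≡ N (mod 10)] from column 2 (J=2, N=1, carry-in 0, digits 1,2,5,6 already taken and all letters distinct): H must equal 9. So H=9.
Step 6. [col 3: O + J ≡ V (mod 10)] no forcing yet in column 3 (carry-in 1); O=7 is free and consistent — try it. So O=7.
Step 7. [col 3: O + J ≡ V (mod 10)] from column 3 (O=7, J=2, carry-in 1, digits 1,2,5,6,7,9 already taken and all letters distinct): V must equal 0. So V=0.
Step 8. [col 5: S + W ≡ M (mod 10)] column 5 reads S+W+carry(0)=M with S=6; with digits 0,1,2,5,6,7,9 already taken and all letters distinct, the only value for M is 4 ⇒ M=4.
Step 9. [col 5: S + W ≡ M (mod 10)] column 5: given S=6, M=4, carry-in 0, and digits 0,1,2,4,5,6,7,9 already taken and all letters distinct, S+W≡M (mod 10) forces W=8. So W=8.
Step 10. [col 6: M + A ≡ W (mod 10)] in column 6 we have M+A≡W with carry-in 1; given M=4, W=8 and digits 0,1,2,4,5,6,7,8,9 already taken and all letters distinct, that pins A to 3 ⇒ A=3.

Answer: A=3, E=5, H=9, J=2, M=4, N=1, O=7, S=6, V=0, W=8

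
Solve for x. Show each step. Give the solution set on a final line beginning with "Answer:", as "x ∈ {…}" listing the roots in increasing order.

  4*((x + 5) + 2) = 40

Step 1. [4*((x + 5) + 2) = 40] 4·(inner) — divide through by 4, so div: (x + 5) + 2 = 10.
Step 2. [(x + 5) + 2 = 10] subtract 2: x sits inside (… + 2) ⇒ sub: x + 5 = 8.
Step 3. [x + 5 = 8] 5 comes off first (subtract 5) ⇒ sub: x = 3.

Answer: x ∈ {3}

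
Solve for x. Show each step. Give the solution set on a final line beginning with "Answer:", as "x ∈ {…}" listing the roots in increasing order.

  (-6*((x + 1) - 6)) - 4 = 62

Step 1. [(-6*((x + 1) - 6)) - 4 = 62] peel the -4: add 4 from each side ⇒ sub: -6*((x + 1) - 6) = 66.
Step 2. [-6*((x + 1) - 6) = 66] -6·(inner) — divide through by -6 ⇒ div: (x + 1) - 6 = -11.
Step 3. [(x + 1) - 6 = -11] -6 is outermost — add 6 both sides. So sub: x + 1 = -5.
Step 4. [x + 1 = -5] the outer +1 inverts by subtracting 1. So sub: x = -6.

Answer: x ∈ {-6}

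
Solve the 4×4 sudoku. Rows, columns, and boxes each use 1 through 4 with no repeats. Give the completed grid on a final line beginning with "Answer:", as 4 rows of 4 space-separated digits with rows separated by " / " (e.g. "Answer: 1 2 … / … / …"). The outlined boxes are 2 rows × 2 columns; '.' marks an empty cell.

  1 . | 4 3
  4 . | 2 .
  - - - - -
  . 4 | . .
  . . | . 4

Step 1. [r4c2∈{1,2,3}] col 2 places 1 nowhere but r4c2 ⇒ r4c2=1.
Step 2. [r4c3∈{3}] only 3 remains possible at r4c3. So r4c3=3.
Step 3. [r3c4∈{1,2}] in col 4, 2 fits only at r3c4, so r3c4=2.
Step 4. [r2c4∈{1}] only 1 remains possible at r2c4 ⇒ r2c4=1.
Step 5. [r2c2∈{3}] only 3 remains possible at r2c2. So r2c2=3.
Step 6. [r4c1∈{2}] nothing but 2 survives at r4c1. So r4c1=2.
Step 7. [r3c1∈{3}] r3c1's peers cover all but 3. So r3c1=3.
Step 8. [r1c2∈{2}] r1c2 has the single candidate 2 ⇒ r1c2=2.
Step 9. [r3c3∈{1}] r3c3's peers cover all but 1, so r3c3=1.

Answer: 1 2 4 3 / 4 3 2 1 / 3 4 1 2 / 2 1 3 4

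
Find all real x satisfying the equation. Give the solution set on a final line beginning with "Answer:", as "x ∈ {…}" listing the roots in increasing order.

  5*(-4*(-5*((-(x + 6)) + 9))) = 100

Step 1. [5*(-4*(-5*((-(x + 6)) + 9))) = 100] 5 out front; divide by 5. So div: -4*(-5*((-(x + 6)) + 9)) = 20.
Step 2. [-4*(-5*((-(x + 6)) + 9)) = 20] -4·(inner) — divide through by -4. So div: -5*((-(x + 6)) + 9) = -5.
Step 3. [-5*((-(x + 6)) + 9) = -5] leading coefficient -5: divide by -5, so div: (-(x + 6)) + 9 = 1.
Step 4. [(-(x + 6)) + 9 = 1] the outer +9 inverts by subtracting 9 ⇒ sub: -(x + 6) = -8.
Step 5. [-(x + 6) = -8] LHS negated; negate both sides. So neg: x + 6 = 8.
Step 6. [x + 6 = 8] subtract 6: x sits inside (… + 6), so sub: x = 2.

Answer: x ∈ {2}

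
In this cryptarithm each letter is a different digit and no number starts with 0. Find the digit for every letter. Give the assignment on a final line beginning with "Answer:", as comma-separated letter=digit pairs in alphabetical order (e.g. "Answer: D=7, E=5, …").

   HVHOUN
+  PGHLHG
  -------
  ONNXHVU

Step 1. [col 1: N + G ≡ U (mod 10)] U=9 is one option consistent with column 1 (N + G ≡ U (mod 10), carry-in 0) — take it, so U=9.
Step 2. [O] adding two 6-digit numbers gives at most 6+1 digits, and here it does — O is that final carry and must be 1 ⇒ O=1.
Step 3. [col 1: N + G ≡ U (mod 10)] no forcing yet in column 1 (carry-in 0); N=2 is free and consistent — try it, so N=2.
Step 4. [col 1: N + G ≡ U (mod 10)] column 1: given N=2, U=9, carry-in 0, and digits 1,2,9 already taken and all letters distinct, N+G≡U (mod 10) forces G=7. So G=7.
Step 5. [col 2: U + H ≡ V (mod 10)] column 2 (U + H ≡ V (mod 10), carry-in 0) doesn't pin H yet; pick H=5 and continue. So H=5.
Step 6. [col 2: U + H ≡ V (mod 10)] in column 2 we have U+H≡V with carry-in 0; given U=9, H=5 and digits 1,2,5,7,9 already taken and all letters distinct, that pins V to 4. So V=4.
Step 7. [col 3: O + L ≡ H (mod 10)] in column 3 we have O+L≡H with carry-in 1; given O=1, H=5 and digits 1,2,4,5,7,9 already taken and all letters distinct, that pins L to 3 ⇒ L=3.
Step 8. [col 4: H + H ≡ X (mod 10)] from column 4 (H=5, carry-in 0, digits 1,2,3,4,5,7,9 already taken and all letters distinct): X must equal 0. So X=0.
Step 9. [col 6: H + P ≡ N (mod 10)] in column 6 we have H+P≡N with carry-in 1; given H=5, N=2 and digits 0,1,2,3,4,5,7,9 already taken and all letters distinct, that pins P to 6 ⇒ P=6.

Answer: G=7, H=5, L=3, N=2, O=1, P=6, U=9, V=4, X=0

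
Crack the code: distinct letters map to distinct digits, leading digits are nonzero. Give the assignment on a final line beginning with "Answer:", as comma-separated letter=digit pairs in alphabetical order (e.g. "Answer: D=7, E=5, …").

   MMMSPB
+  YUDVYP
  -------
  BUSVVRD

Step 1. [col 1: B + P ≡ D (mod 10)] column 1 (B + P ≡ D (mod 10), carry-in 0) doesn't pin D yet; pick D=6 and continue ⇒ D=6.
Step 2. [col 1: B + P ≡ D (mod 10)] P=5 is one option consistent with column 1 (B + P ≡ D (mod 10), carry-in 0) — take it ⇒ P=5.
Step 3. [col 1: B + P ≡ D (mod 10)] column 1 reads B+P+carry(0)=D with P=5, D=6; with digits 5,6 already taken and all letters distinct, the only value for B is 1 ⇒ B=1.
Step 4. [col 2: P + Y ≡ R (mod 10)] Y=4 is one option consistent with column 2 (P + Y ≡ R (mod 10), carry-in 0) — take it, so Y=4.
Step 5. [col 2: P + Y ≡ R (mod 10)] column 2 reads P+Y+carry(0)=R with P=5, Y=4; with digits 1,4,5,6 already taken and all letters distinct, the only value for R is 9 ⇒ R=9.
Step 6. [col 3: S + V ≡ V (mod 10)] column 3: given nothing yet, carry-in 0, and digits 1,4,5,6,9 already taken and all letters distinct, S+V≡V (mod 10) forces S=0. So S=0.
Step 7. [col 3: S + V ≡ V (mod 10)] no forcing yet in column 3 (carry-in 0); V=3 is free and consistent — try it. So V=3.
Step 8. [col 4: M + D ≡ V (mod 10)] column 4 reads M+D+carry(0)=V with D=6, V=3; with digits 0,1,3,4,5,6,9 already taken and all letters distinct, the only value for M is 7 ⇒ M=7.
Step 9. [col 5: M + U ≡ S (mod 10)] column 5 reads M+U+carry(1)=S with M=7, S=0; with digits 0,1,3,4,5,6,7,9 already taken and all letters distinct, the only value for U is 2 ⇒ U=2.

Answer: B=1, D=6, M=7, P=5, R=9, S=0, U=2, V=3, Y=4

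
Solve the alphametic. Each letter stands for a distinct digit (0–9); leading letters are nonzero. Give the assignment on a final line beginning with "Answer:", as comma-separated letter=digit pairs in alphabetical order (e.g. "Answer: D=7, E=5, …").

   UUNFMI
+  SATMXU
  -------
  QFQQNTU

Step 1. [Q] Q is the leading digit of a 7-digit sum of two 6-digit numbers; the final carry is exactly 1. So Q=1.
Step 2. [col 1: I + U ≡ U (mod 10)] in column 1 we have I+U≡U with carry-in 0; given nothing yet and digits 1 already taken and all letters distinct, that pins I to 0. So I=0.
Step 3. [col 1: I + U ≡ U (mod 10)] several values work for U in column 1 (I + U ≡ U (mod 10), carry-in 0); try U=4 ⇒ U=4.
Step 4. [col 2: M + X ≡ T (mod 10)] no forcing yet in column 2 (carry-in 0); T=2 is free and consistent — try it. So T=2.
Step 5. [col 2: M + X ≡ T (mod 10)] no forcing yet in column 2 (carry-in 0); M=5 is free and consistent — try it ⇒ M=5.
Step 6. [col 2: M + X ≡ T (mod 10)] column 2: given M=5, T=2, carry-in 0, and digits 0,1,2,4,5 already taken and all letters distinct, M+X≡T (mod 10) forces X=7. So X=7.
Step 7. [col 3: F + M ≡ N (mod 10)] in column 3 we have F+M≡N with carry-in 1; given M=5 and digits 0,1,2,4,5,7 already taken and all letters distinct, that pins N to 9 ⇒ N=9.
Step 8. [col 3: F + M ≡ N (mod 10)] column 3 reads F+M+carry(1)=N with M=5, N=9; with digits 0,1,2,4,5,7,9 already taken and all letters distinct, the only value for F is 3 ⇒ F=3.
Step 9. [col 5: U + A ≡ Q (mod 10)] column 5: given U=4, Q=1, carry-in 1, and digits 0,1,2,3,4,5,7,9 already taken and all letters distinct, U+A≡Q (mod 10) forces A=6. So A=6.
Step 10. [col 6: U + S ≡ F (mod 10)] column 6 reads U+S+carry(1)=F with U=4, F=3; with digits 0,1,2,3,4,5,6,7,9 already taken and all letters distinct, the only value for S is 8, so S=8.

Answer: A=6, F=3, I=0, M=5, N=9, Q=1, S=8, T=2, U=4, X=7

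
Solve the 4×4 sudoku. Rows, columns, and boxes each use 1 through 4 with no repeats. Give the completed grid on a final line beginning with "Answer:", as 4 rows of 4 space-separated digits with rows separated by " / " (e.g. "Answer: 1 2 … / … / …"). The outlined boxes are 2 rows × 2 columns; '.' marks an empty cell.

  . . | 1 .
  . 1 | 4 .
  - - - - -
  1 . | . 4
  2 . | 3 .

Step 1. [r2c1∈{3}] nothing but 3 survives at r2c1. So r2c1=3.
Step 2. [r1c2∈{2,4}] across col 2, 2 lands solely at r1c2 ⇒ r1c2=2.
Step 3. [r4c4∈{1}] nothing but 1 survives at r4c4, so r4c4=1.
Step 4. [r2c4∈{2}] r2c4 is down to just 2 ⇒ r2c4=2.
Step 5. [r1c4∈{3}] only 3 remains possible at r1c4. So r1c4=3.
Step 6. [r1c1∈{4}] nothing but 4 survives at r1c1, so r1c1=4.
Step 7. [r3c2∈{3}] r3c2's peers cover all but 3 ⇒ r3c2=3.
Step 8. [r4c2∈{4}] nothing but 4 survives at r4c2. So r4c2=4.
Step 9. [r3c3∈{2}] r3c3 is down to just 2. So r3c3=2.

Answer: 4 2 1 3 / 3 1 4 2 / 1 3 2 4 / 2 4 3 1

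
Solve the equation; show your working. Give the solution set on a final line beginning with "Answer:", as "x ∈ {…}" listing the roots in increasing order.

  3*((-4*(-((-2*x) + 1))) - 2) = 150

Step 1. [3*((-4*(-((-2*x) + 1))) - 2) = 150] 3 out front; divide by 3, so div: (-4*(-((-2*x) + 1))) - 2 = 50.
Step 2. [(-4*(-((-2*x) + 1))) - 2 = 50] add 2: x sits inside (… - 2) ⇒ sub: -4*(-((-2*x) + 1)) = 52.
Step 3. [-4*(-((-2*x) + 1)) = 52] divide by the outer -4, so div: -((-2*x) + 1) = -13.
Step 4. [-((-2*x) + 1) = -13] flip signs both sides. So neg: (-2*x) + 1 = 13.
Step 5. [(-2*x) + 1 = 13] +1 is outermost — subtract 1 both sides ⇒ sub: -2*x = 12.
Step 6. [-2*x = 12] -2·(inner) — divide through by -2 ⇒ div: x = -6.

Answer: x ∈ {-6}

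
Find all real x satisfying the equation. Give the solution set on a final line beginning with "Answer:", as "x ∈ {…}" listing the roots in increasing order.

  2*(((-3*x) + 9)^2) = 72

Step 1. [2*(((-3*x) + 9)^2) = 72] 2·(inner) — divide through by 2, so div: ((-3*x) + 9)^2 = 36.
Step 2. [((-3*x) + 9)^2 = 36] √ both sides: 36 ≥ 0 gives two branches, so sqrt: (-3*x) + 9 = 6 or -6.
Step 3. [(-3*x) + 9 = 6 or -6] 9 comes off first (subtract 9). So sub: -3*x = -3 or -15.
Step 4. [-3*x = -3 or -15] -3 out front; divide by -3 ⇒ div: x = 1 or 5.

Answer: x ∈ {1, 5}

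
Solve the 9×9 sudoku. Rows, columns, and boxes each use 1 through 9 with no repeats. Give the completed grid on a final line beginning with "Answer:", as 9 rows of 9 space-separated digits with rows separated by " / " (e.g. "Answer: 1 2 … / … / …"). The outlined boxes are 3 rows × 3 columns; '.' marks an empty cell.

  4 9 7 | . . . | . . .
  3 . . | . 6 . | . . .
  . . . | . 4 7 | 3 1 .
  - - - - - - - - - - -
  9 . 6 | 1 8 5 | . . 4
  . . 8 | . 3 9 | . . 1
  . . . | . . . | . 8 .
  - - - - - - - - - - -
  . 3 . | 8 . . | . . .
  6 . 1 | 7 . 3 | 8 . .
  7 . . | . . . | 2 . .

Step 1. [r4c7∈{7}] r4c7 has the single candidate 7 ⇒ r4c7=7.
Step 2. [r4c2∈{2}] r4c2 has the single candidate 2 ⇒ r4c2=2.
Step 3. [r5c1∈{5}] r5c1 has the single candidate 5 ⇒ r5c1=5.
Step 4. [r5c7∈{6}] nothing but 6 survives at r5c7, so r5c7=6.
Step 5. [r1c7∈{5}] nothing but 5 survives at r1c7 ⇒ r1c7=5.
Step 6. [r6c9∈{2,3,5,9}] 5 has one home in row 6: r6c9. So r6c9=5.
Step 7. [r8c9∈{9}] r8c9 has the single candidate 9. So r8c9=9.
Step 8. [r8c5∈{2,5}] in row 8, 2 fits only at r8c5 ⇒ r8c5=2.
Step 9. [r2c8∈{2,4,7,9}] col 8 places 9 nowhere but r2c8 ⇒ r2c8=9.
Step 10. [r2c2∈{1,5,8}] 1 has one home in box 1: r2c2, so r2c2=1.
Step 11. [r7c8∈{4,5,6,7}] in col 8, 7 fits only at r7c8. So r7c8=7.
Step 12. [r7c9∈{6}] r7c9 is down to just 6 ⇒ r7c9=6.
Step 13. [r1c5∈{1}] r1c5 has the single candidate 1 ⇒ r1c5=1.
Step 14. [r9c2∈{4,5,8}] r9c2 is the only open cell in row 9 admitting 8. So r9c2=8.
Step 15. [r9c6∈{1,4,6}] across row 9, 1 lands solely at r9c6. So r9c6=1.
Step 16. [r9c4∈{4,5,6,9}] row 9 places 6 nowhere but r9c4, so r9c4=6.
Step 17. [r7c6∈{4}] r7c6 is down to just 4, so r7c6=4.
Step 18. [r5c2∈{4,7}] across row 5, 7 lands solely at r5c2 ⇒ r5c2=7.
Step 19. [r6c2∈{4}] nothing but 4 survives at r6c2. So r6c2=4.
Step 20. [r6c4∈{2}] r6c4 has the single candidate 2, so r6c4=2.
Step 21. [r8c2∈{5}] nothing but 5 survives at r8c2 ⇒ r8c2=5.
Step 22. [r9c8∈{3,4,5}] across col 8, 5 lands solely at r9c8 ⇒ r9c8=5.
Step 23. [r2c4∈{5}] nothing but 5 survives at r2c4. So r2c4=5.
Step 24. [r2c3∈{2}] r2c3 is down to just 2. So r2c3=2.
Step 25. [r1c6∈{2,8}] r1c6 is the only open cell in col 6 admitting 2. So r1c6=2.
Step 26. [r9c5∈{9}] r9c5 is down to just 9, so r9c5=9.
Step 27. [r1c9∈{8}] r1c9 has the single candidate 8 ⇒ r1c9=8.
Step 28. [r7c5∈{5}] r7c5 has the single candidate 5, so r7c5=5.
Step 29. [r3c2∈{6}] r3c2's peers cover all but 6. So r3c2=6.
Step 30. [r1c8∈{6}] nothing but 6 survives at r1c8. So r1c8=6.
Step 31. [r4c8∈{3}] r4c8 is down to just 3. So r4c8=3.
Step 32. [r6c6∈{6}] r6c6 has the single candidate 6, so r6c6=6.
Step 33. [r7c1∈{2}] r7c1 has the single candidate 2 ⇒ r7c1=2.
Step 34. [r8c8∈{4}] r8c8 has the single candidate 4. So r8c8=4.
Step 35. [r9c9∈{3}] r9c9 has the single candidate 3. So r9c9=3.
Step 36. [r6c5∈{7}] r6c5 is down to just 7 ⇒ r6c5=7.
Step 37. [r2c7∈{4}] r2c7's peers cover all but 4. So r2c7=4.
Step 38. [r3c4∈{9}] r3c4's peers cover all but 9, so r3c4=9.
Step 39. [r6c7∈{9}] only 9 remains possible at r6c7 ⇒ r6c7=9.
Step 40. [r7c3∈{9}] r7c3's peers cover all but 9 ⇒ r7c3=9.
Step 41. [r6c3∈{3}] r6c3 has the single candidate 3, so r6c3=3.
Step 42. [r3c3∈{5}] r3c3 is down to just 5 ⇒ r3c3=5.
Step 43. [r1c4∈{3}] r1c4's peers cover all but 3. So r1c4=3.
Step 44. [r2c6∈{8}] nothing but 8 survives at r2c6 ⇒ r2c6=8.
Step 45. [r6c1∈{1}] nothing but 1 survives at r6c1. So r6c1=1.
Step 46. [r5c8∈{2}] r5c8's peers cover all but 2 ⇒ r5c8=2.
Step 47. [r2c9∈{7}] r2c9 is down to just 7 ⇒ r2c9=7.
Step 48. [r3c9∈{2}] only 2 remains possible at r3c9. So r3c9=2.
Step 49. [r5c4∈{4}] only 4 remains possible at r5c4 ⇒ r5c4=4.
Step 50. [r3c1∈{8}] r3c1 is down to just 8, so r3c1=8.
Step 51. [r9c3∈{4}] r9c3 has the single candidate 4 ⇒ r9c3=4.
Step 52. [r7c7∈{1}] r7c7 has the single candidate 1 ⇒ r7c7=1.

Answer: 4 9 7 3 1 2 5 6 8 / 3 1 2 5 6 8 4 9 7 / 8 6 5 9 4 7 3 1 2 / 9 2 6 1 8 5 7 3 4 / 5 7 8 4 3 9 6 2 1 / 1 4 3 2 7 6 9 8 5 / 2 3 9 8 5 4 1 7 6 / 6 5 1 7 2 3 8 4 9 / 7 8 4 6 9 1 2 5 3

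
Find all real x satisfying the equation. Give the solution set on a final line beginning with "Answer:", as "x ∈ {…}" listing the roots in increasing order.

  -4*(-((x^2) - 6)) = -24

Step 1. [-4*(-((x^2) - 6)) = -24] -4·(inner) — divide through by -4 ⇒ div: -((x^2) - 6) = 6.
Step 2. [-((x^2) - 6) = 6] leading − — multiply by −1. So neg: (x^2) - 6 = -6.
Step 3. [(x^2) - 6 = -6] -6 is outermost — add 6 both sides, so sub: x^2 = 0.
Step 4. [x^2 = 0] LHS squared, RHS 0 ≥ 0: apply √ (±) ⇒ sqrt: x = 0.

Answer: x ∈ {0}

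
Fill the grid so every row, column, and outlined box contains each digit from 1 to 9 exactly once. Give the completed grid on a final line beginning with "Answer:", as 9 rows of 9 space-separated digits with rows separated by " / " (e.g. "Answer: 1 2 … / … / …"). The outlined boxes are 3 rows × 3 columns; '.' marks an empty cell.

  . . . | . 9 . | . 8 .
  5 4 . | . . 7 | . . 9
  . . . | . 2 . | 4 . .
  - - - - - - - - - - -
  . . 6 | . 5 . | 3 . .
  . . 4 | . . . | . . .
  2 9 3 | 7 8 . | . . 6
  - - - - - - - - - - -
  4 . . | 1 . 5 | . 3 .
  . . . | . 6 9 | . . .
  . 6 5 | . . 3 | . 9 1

Step 1. [r3c6∈{1,6,8}] r3c6 is the only open cell in col 6 admitting 8 ⇒ r3c6=8.
Step 2. [r5c7∈{1,2,5,7,8,9}] r5c7 is the only open cell in col 7 admitting 9 ⇒ r5c7=9.
Step 3. [r5c2∈{1,5,7,8}] r5c2 is the only open cell in col 2 admitting 5, so r5c2=5.
Step 4. [r7c7∈{2,6,7,8}] row 7 places 6 nowhere but r7c7, so r7c7=6.
Step 5. [r3c1∈{1,3,6,7,9}] r3c1 is the only open cell in col 1 admitting 9. So r3c1=9.
Step 6. [r1c1∈{1,3,6,7}] r1c1 is the only open cell in col 1 admitting 6, so r1c1=6.
Step 7. [r7c5∈{7}] only 7 remains possible at r7c5, so r7c5=7.
Step 8. [r8c1∈{1,3,7,8}] across col 1, 3 lands solely at r8c1. So r8c1=3.
Step 9. [r2c3∈{1,2,8}] 8 has one home in row 2: r2c3, so r2c3=8.
Step 10. [r5c6∈{1,2,6}] in col 6, 6 fits only at r5c6 ⇒ r5c6=6.
Step 11. [r4c6∈{1,2,4}] 2 has one home in col 6: r4c6, so r4c6=2.
Step 12. [r5c4∈{3}] r5c4 has the single candidate 3 ⇒ r5c4=3.
Step 13. [r5c5∈{1}] r5c5's peers cover all but 1 ⇒ r5c5=1.
Step 14. [r1c6∈{1,4}] in col 6, 1 fits only at r1c6 ⇒ r1c6=1.
Step 15. [r1c4∈{4,5}] 4 has one home in row 1: r1c4. So r1c4=4.
Step 16. [r4c1∈{1,7,8}] col 1 places 1 nowhere but r4c1, so r4c1=1.
Step 17. [r3c4∈{5,6}] across col 4, 5 lands solely at r3c4 ⇒ r3c4=5.
Step 18. [r3c8∈{1,6,7}] row 3 places 6 nowhere but r3c8, so r3c8=6.
Step 19. [r7c9∈{2,8}] the only places for 8 in box 6 are along col 9 ⇒ r7c9≠8.
Step 20. [r7c9∈{2}] nothing but 2 survives at r7c9, so r7c9=2.
Step 21. [r7c2∈{8}] r7c2's peers cover all but 8. So r7c2=8.
Step 22. [r4c2∈{7}] r4c2's peers cover all but 7. So r4c2=7.
Step 23. [r4c9∈{4,8}] across row 4, 8 lands solely at r4c9. So r4c9=8.
Step 24. [r5c9∈{7}] only 7 remains possible at r5c9, so r5c9=7.
Step 25. [r8c8∈{4,5,7}] 7 has one home in col 8: r8c8 ⇒ r8c8=7.
Step 26. [r6c8∈{1,4,5}] r6c8 is the only open cell in col 8 admitting 5, so r6c8=5.
Step 27. [r1c7∈{2,5,7}] in col 7, 7 fits only at r1c7, so r1c7=7.
Step 28. [r2c8∈{1,2}] in col 8, 1 fits only at r2c8 ⇒ r2c8=1.
Step 29. [r1c3∈{2}] nothing but 2 survives at r1c3. So r1c3=2.
Step 30. [r1c2∈{3}] r1c2 has the single candidate 3. So r1c2=3.
Step 31. [r8c3∈{1}] r8c3 is down to just 1 ⇒ r8c3=1.
Step 32. [r9c7∈{8}] r9c7 is down to just 8 ⇒ r9c7=8.
Step 33. [r8c9∈{4,5}] r8c9 is the only open cell in row 8 admitting 4 ⇒ r8c9=4.
Step 34. [r9c4∈{2}] r9c4 is down to just 2. So r9c4=2.
Step 35. [r5c1∈{8}] r5c1's peers cover all but 8 ⇒ r5c1=8.
Step 36. [r4c8∈{4}] r4c8's peers cover all but 4, so r4c8=4.
Step 37. [r6c7∈{1}] r6c7's peers cover all but 1. So r6c7=1.
Step 38. [r3c9∈{3}] r3c9's peers cover all but 3. So r3c9=3.
Step 39. [r4c4∈{9}] r4c4's peers cover all but 9. So r4c4=9.
Step 40. [r9c5∈{4}] only 4 remains possible at r9c5 ⇒ r9c5=4.
Step 41. [r7c3∈{9}] r7c3 is down to just 9, so r7c3=9.
Step 42. [r3c3∈{7}] r3c3's peers cover all but 7, so r3c3=7.
Step 43. [r8c7∈{5}] r8c7 has the single candidate 5 ⇒ r8c7=5.
Step 44. [r8c2∈{2}] nothing but 2 survives at r8c2. So r8c2=2.
Step 45. [r5c8∈{2}] only 2 remains possible at r5c8 ⇒ r5c8=2.
Step 46. [r9c1∈{7}] nothing but 7 survives at r9c1. So r9c1=7.
Step 47. [r1c9∈{5}] only 5 remains possible at r1c9 ⇒ r1c9=5.
Step 48. [r2c4∈{6}] r2c4 has the single candidate 6, so r2c4=6.
Step 49. [r6c6∈{4}] r6c6 has the single candidate 4 ⇒ r6c6=4.
Step 50. [r8c4∈{8}] r8c4's peers cover all but 8. So r8c4=8.
Step 51. [r3c2∈{1}] r3c2's peers cover all but 1. So r3c2=1.
Step 52. [r2c7∈{2}] only 2 remains possible at r2c7 ⇒ r2c7=2.
Step 53. [r2c5∈{3}] only 3 remains possible at r2c5. So r2c5=3.

Answer: 6 3 2 4 9 1 7 8 5 / 5 4 8 6 3 7 2 1 9 / 9 1 7 5 2 8 4 6 3 / 1 7 6 9 5 2 3 4 8 / 8 5 4 3 1 6 9 2 7 / 2 9 3 7 8 4 1 5 6 / 4 8 9 1 7 5 6 3 2 / 3 2 1 8 6 9 5 7 4 / 7 6 5 2 4 3 8 9 1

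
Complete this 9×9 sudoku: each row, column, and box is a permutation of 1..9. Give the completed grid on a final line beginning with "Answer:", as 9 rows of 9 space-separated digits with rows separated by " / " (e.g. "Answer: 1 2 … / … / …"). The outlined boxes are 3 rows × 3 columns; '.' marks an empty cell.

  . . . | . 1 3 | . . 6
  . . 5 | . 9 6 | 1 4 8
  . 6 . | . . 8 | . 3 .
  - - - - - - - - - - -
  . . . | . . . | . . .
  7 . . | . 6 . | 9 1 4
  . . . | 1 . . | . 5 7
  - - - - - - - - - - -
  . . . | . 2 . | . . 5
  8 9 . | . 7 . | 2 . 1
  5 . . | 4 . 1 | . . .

Step 1. [r8c3∈{3,4,6}] across row 8, 4 lands solely at r8c3, so r8c3=4.
Step 2. [r8c8∈{6}] nothing but 6 survives at r8c8, so r8c8=6.
Step 3. [r9c3∈{2,3,6,7}] across row 9, 6 lands solely at r9c3. So r9c3=6.
Step 4. [r9c2∈{2,3,7}] 2 has one home in row 9: r9c2 ⇒ r9c2=2.
Step 5. [r8c4∈{3,5}] across row 8, 3 lands solely at r8c4. So r8c4=3.
Step 6. [r4c6∈{2,4,5,7,9}] across col 6, 7 lands solely at r4c6, so r4c6=7.
Step 7. [r6c6∈{2,4,9}] r6c6 is the only open cell in col 6 admitting 4, so r6c6=4.
Step 8. [r4c4∈{2,5,8,9}] 9 has one home in box 5: r4c4 ⇒ r4c4=9.
Step 9. [r9c5∈{8}] r9c5's peers cover all but 8 ⇒ r9c5=8.
Step 10. [r6c5∈{3}] r6c5 has the single candidate 3, so r6c5=3.
Step 11. [r6c2∈{8}] r6c2 is down to just 8 ⇒ r6c2=8.
Step 12. [r4c5∈{5}] only 5 remains possible at r4c5, so r4c5=5.
Step 13. [r7c7∈{3,4,7,8}] 4 has one home in row 7: r7c7, so r7c7=4.
Step 14. [r4c7∈{3,6,8}] across col 7, 8 lands solely at r4c7 ⇒ r4c7=8.
Step 15. [r4c1∈{1,2,3,4,6}] across row 4, 6 lands solely at r4c1 ⇒ r4c1=6.
Step 16. [r4c9∈{2,3}] in box 6, 3 fits only at r4c9. So r4c9=3.
Step 17. [r3c9∈{2,9}] in col 9, 2 fits only at r3c9. So r3c9=2.
Step 18. [r1c8∈{7,9}] box 3 places 9 nowhere but r1c8. So r1c8=9.
Step 19. [r5c6∈{2}] r5c6 is down to just 2, so r5c6=2.
Step 20. [r5c3∈{3}] r5c3 has the single candidate 3 ⇒ r5c3=3.
Step 21. [r4c2∈{1,4}] r4c2 is the only open cell in row 4 admitting 4. So r4c2=4.
Step 22. [r1c2∈{7}] nothing but 7 survives at r1c2 ⇒ r1c2=7.
Step 23. [r7c2∈{1,3}] r7c2 is the only open cell in col 2 admitting 1. So r7c2=1.
Step 24. [r3c1∈{1,4,9}] 1 has one home in col 1: r3c1. So r3c1=1.
Step 25. [r3c7∈{5,7}] r3c7 is the only open cell in box 3 admitting 7, so r3c7=7.
Step 26. [r6c1∈{2,9}] in col 1, 9 fits only at r6c1 ⇒ r6c1=9.
Step 27. [r6c3∈{2}] r6c3 has the single candidate 2, so r6c3=2.
Step 28. [r1c7∈{5}] r1c7 is down to just 5. So r1c7=5.
Step 29. [r1c4∈{2}] r1c4 is down to just 2 ⇒ r1c4=2.
Step 30. [r2c1∈{2,3}] across row 2, 2 lands solely at r2c1, so r2c1=2.
Step 31. [r7c3∈{7}] r7c3's peers cover all but 7, so r7c3=7.
Step 32. [r7c1∈{3}] r7c1 is down to just 3 ⇒ r7c1=3.
Step 33. [r6c7∈{6}] only 6 remains possible at r6c7 ⇒ r6c7=6.
Step 34. [r5c2∈{5}] r5c2 has the single candidate 5. So r5c2=5.
Step 35. [r2c2∈{3}] only 3 remains possible at r2c2 ⇒ r2c2=3.
Step 36. [r1c3∈{8}] r1c3's peers cover all but 8, so r1c3=8.
Step 37. [r3c5∈{4}] r3c5 has the single candidate 4 ⇒ r3c5=4.
Step 38. [r8c6∈{5}] r8c6's peers cover all but 5, so r8c6=5.
Step 39. [r1c1∈{4}] nothing but 4 survives at r1c1, so r1c1=4.
Step 40. [r7c4∈{6}] r7c4 is down to just 6 ⇒ r7c4=6.
Step 41. [r3c4∈{5}] only 5 remains possible at r3c4. So r3c4=5.
Step 42. [r9c7∈{3}] r9c7 has the single candidate 3 ⇒ r9c7=3.
Step 43. [r4c8∈{2}] only 2 remains possible at r4c8 ⇒ r4c8=2.
Step 44. [r4c3∈{1}] r4c3 is down to just 1, so r4c3=1.
Step 45. [r3c3∈{9}] r3c3's peers cover all but 9 ⇒ r3c3=9.
Step 46. [r5c4∈{8}] r5c4 is down to just 8, so r5c4=8.
Step 47. [r9c8∈{7}] r9c8 is down to just 7 ⇒ r9c8=7.
Step 48. [r7c6∈{9}] r7c6 has the single candidate 9 ⇒ r7c6=9.
Step 49. [r9c9∈{9}] r9c9 has the single candidate 9, so r9c9=9.
Step 50. [r7c8∈{8}] r7c8's peers cover all but 8 ⇒ r7c8=8.
Step 51. [r2c4∈{7}] nothing but 7 survives at r2c4. So r2c4=7.

Answer: 4 7 8 2 1 3 5 9 6 / 2 3 5 7 9 6 1 4 8 / 1 6 9 5 4 8 7 3 2 / 6 4 1 9 5 7 8 2 3 / 7 5 3 8 6 2 9 1 4 / 9 8 2 1 3 4 6 5 7 / 3 1 7 6 2 9 4 8 5 / 8 9 4 3 7 5 2 6 1 / 5 2 6 4 8 1 3 7 9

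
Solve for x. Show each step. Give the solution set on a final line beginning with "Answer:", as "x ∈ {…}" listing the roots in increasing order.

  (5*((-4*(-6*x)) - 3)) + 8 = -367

Step 1. [(5*((-4*(-6*x)) - 3)) + 8 = -367] +8 is outermost — subtract 8 both sides. So sub: 5*((-4*(-6*x)) - 3) = -375.
Step 2. [5*((-4*(-6*x)) - 3) = -375] LHS = 5·(…); ÷5 both sides. So div: (-4*(-6*x)) - 3 = -75.
Step 3. [(-4*(-6*x)) - 3 = -75] -3 is outermost — add 3 both sides. So sub: -4*(-6*x) = -72.
Step 4. [-4*(-6*x) = -72] LHS = -4·(…); ÷-4 both sides, so div: -6*x = 18.
Step 5. [-6*x = 18] leading coefficient -6: divide by -6. So div: x = -3.

Answer: x ∈ {-3}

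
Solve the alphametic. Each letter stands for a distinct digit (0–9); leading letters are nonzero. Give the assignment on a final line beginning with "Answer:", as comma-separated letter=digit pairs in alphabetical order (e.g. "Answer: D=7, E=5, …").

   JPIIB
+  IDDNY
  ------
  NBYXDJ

Step 1. [col 1: B + Y ≡ J (mod 10)] several values work for Y in column 1 (B + Y ≡ J (mod 10), carry-in 0); try Y=2 ⇒ Y=2.
Step 2. [N] N is the leading digit of a 6-digit sum of two 5-digit numbers; the final carry is exactly 1 ⇒ N=1.
Step 3. [col 1: B + Y ≡ J (mod 10)] no forcing yet in column 1 (carry-in 0); B=4 is free and consistent — try it ⇒ B=4.
Step 4. [col 1: B + Y ≡ J (mod 10)] column 1: given B=4, Y=2, carry-in 0, and digits 1,2,4 already taken and all letters distinct, B+Y≡J (mod 10) forces J=6, so J=6.
Step 5. [col 2: I + N ≡ D (mod 10)] no forcing yet in column 2 (carry-in 0); I=7 is free and consistent — try it. So I=7.
Step 6. [col 2: I + N ≡ D (mod 10)] from column 2 (I=7, N=1, carry-in 0, digits 1,2,4,6,7 already taken and all letters distinct): D must equal 8, so D=8.
Step 7. [col 3: I + D ≡ X (mod 10)] in column 3 we have I+D≡X with carry-in 0; given I=7, D=8 and digits 1,2,4,6,7,8 already taken and all letters distinct, that pins X to 5. So X=5.
Step 8. [col 4: P + D ≡ Y (mod 10)] from column 4 (D=8, Y=2, carry-in 1, digits 1,2,4,5,6,7,8 already taken and all letters distinct): P must equal 3 ⇒ P=3.

Answer: B=4, D=8, I=7, J=6, N=1, P=3, X=5, Y=2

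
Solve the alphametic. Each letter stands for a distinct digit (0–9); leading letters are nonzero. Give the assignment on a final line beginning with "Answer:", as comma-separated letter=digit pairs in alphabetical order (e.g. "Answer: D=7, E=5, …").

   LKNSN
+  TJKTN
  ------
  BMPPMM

Step 1. [col 1: N + N ≡ M (mod 10)] no forcing yet in column 1 (carry-in 0); M=0 is free and consistent — try it ⇒ M=0.
Step 2. [col 1: N + N ≡ M (mod 10)] in column 1 we have N+N≡M with carry-in 0; given M=0 and digits 0 already taken and all letters distinct, that pins N to 5. So N=5.
Step 3. [col 2: S + T ≡ M (mod 10)] T=2 is one option consistent with column 2 (S + T ≡ M (mod 10), carry-in 1) — take it, so T=2.
Step 4. [col 2: S + T ≡ M (mod 10)] column 2: given T=2, M=0, carry-in 1, and digits 0,2,5 already taken and all letters distinct, S+T≡M (mod 10) forces S=7. So S=7.
Step 5. [col 3: N + K ≡ P (mod 10)] several values work for K in column 3 (N + K ≡ P (mod 10), carry-in 1); try K=3. So K=3.
Step 6. [col 3: N + K ≡ P (mod 10)] column 3: given N=5, K=3, carry-in 1, and digits 0,2,3,5,7 already taken and all letters distinct, N+K≡P (mod 10) forces P=9. So P=9.
Step 7. [B] the sum has 6 digits but both addends have 5; that extra leading digit B is the final carry, namely 1. So B=1.
Step 8. [col 4: K + J ≡ P (mod 10)] column 4: given K=3, P=9, carry-in 0, and digits 0,1,2,3,5,7,9 already taken and all letters distinct, K+J≡P (mod 10) forces J=6 ⇒ J=6.
Step 9. [col 5: L + T ≡ M (mod 10)] column 5 reads L+T+carry(0)=M with T=2, M=0; with digits 0,1,2,3,5,6,7,9 already taken and all letters distinct, the only value for L is 8. So L=8.

Answer: B=1, J=6, K=3, L=8, M=0, N=5, P=9, S=7, T=2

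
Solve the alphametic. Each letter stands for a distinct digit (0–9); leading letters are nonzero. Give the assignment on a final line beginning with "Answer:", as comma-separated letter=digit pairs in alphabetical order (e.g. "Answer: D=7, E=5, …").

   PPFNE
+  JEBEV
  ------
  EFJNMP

Step 1. [col 1: E + V ≡ P (mod 10)] several values work for P in column 1 (E + V ≡ P (mod 10), carry-in 0); try P=7, so P=7.
Step 2. [col 1: E + V ≡ P (mod 10)] several values work for E in column 1 (E + V ≡ P (mod 10), carry-in 0); try E=1, so E=1.
Step 3. [col 1: E + V ≡ P (mod 10)] from column 1 (E=1, P=7, carry-in 0, digits 1,7 already taken and all letters distinct): V must equal 6. So V=6.
Step 4. [col 2: N + E ≡ M (mod 10)] no forcing yet in column 2 (carry-in 0); N=9 is free and consistent — try it, so N=9.
Step 5. [col 2: N + E ≡ M (mod 10)] column 2: given N=9, E=1, carry-in 0, and digits 1,6,7,9 already taken and all letters distinct, N+E≡M (mod 10) forces M=0 ⇒ M=0.
Step 6. [col 3: F + B ≡ N (mod 10)] B=3 is one option consistent with column 3 (F + B ≡ N (mod 10), carry-in 1) — take it ⇒ B=3.
Step 7. [col 3: F + B ≡ N (mod 10)] in column 3 we have F+B≡N with carry-in 1; given B=3, N=9 and digits 0,1,3,6,7,9 already taken and all letters distinct, that pins F to 5. So F=5.
Step 8. [col 4: P + E ≡ J (mod 10)] from column 4 (P=7, E=1, carry-in 0, digits 0,1,3,5,6,7,9 already taken and all letters distinct): J must equal 8, so J=8.

Answer: B=3, E=1, F=5, J=8, M=0, N=9, P=7, V=6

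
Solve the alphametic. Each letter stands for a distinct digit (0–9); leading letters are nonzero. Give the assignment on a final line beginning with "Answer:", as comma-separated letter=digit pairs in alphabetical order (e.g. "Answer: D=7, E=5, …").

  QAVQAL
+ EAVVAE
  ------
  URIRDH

Step 1. [col 1: L + E ≡ H (mod 10)] several values work for H in column 1 (L + E ≡ H (mod 10), carry-in 0); try H=0, so H=0.
Step 2. [col 1: L + E ≡ H (mod 10)] E=1 is one option consistent with column 1 (L + E ≡ H (mod 10), carry-in 0) — take it, so E=1.
Step 3. [col 1: L + E ≡ H (mod 10)] column 1: given E=1, H=0, carry-in 0, and digits 0,1 already taken and all letters distinct, L+E≡H (mod 10) forces L=9 ⇒ L=9.
Step 4. [col 2: A + A ≡ D (mod 10)] D=7 is one option consistent with column 2 (A + A ≡ D (mod 10), carry-in 1) — take it. So D=7.
Step 5. [col 2: A + A ≡ D (mod 10)] several values work for A in column 2 (A + A ≡ D (mod 10), carry-in 1); try A=8 ⇒ A=8.
Step 6. [col 3: Q + V ≡ R (mod 10)] V=2 is one option consistent with column 3 (Q + V ≡ R (mod 10), carry-in 1) — take it. So V=2.
Step 7. [col 3: Q + V ≡ R (mod 10)] in column 3 we have Q+V≡R with carry-in 1; given V=2 and digits 0,1,2,7,8,9 already taken and all letters distinct, that pins Q to 3 ⇒ Q=3.
Step 8. [col 3: Q + V ≡ R (mod 10)] in column 3 we have Q+V≡R with carry-in 1; given Q=3, V=2 and digits 0,1,2,3,7,8,9 already taken and all letters distinct, that pins R to 6, so R=6.
Step 9. [col 4: V + V ≡ I (mod 10)] from column 4 (V=2, carry-in 0, digits 0,1,2,3,6,7,8,9 already taken and all letters distinct): I must equal 4. So I=4.
Step 10. [col 6: Q + E ≡ U (mod 10)] column 6: given Q=3, E=1, carry-in 1, and digits 0,1,2,3,4,6,7,8,9 already taken and all letters distinct, Q+E≡U (mod 10) forces U=5. So U=5.

Answer: A=8, D=7, E=1, H=0, I=4, L=9, Q=3, R=6, U=5, V=2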